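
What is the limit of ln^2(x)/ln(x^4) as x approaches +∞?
This is an ∞/∞ indeterminate form as x → +∞.
Write ln(x^4) = 4·ln(x), reducing the quotient to ln(x)/4 → ∞.
Limit = ∞.

Final answer: ∞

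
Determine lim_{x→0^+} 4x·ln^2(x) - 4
The product is a 0·∞ indeterminate form at x → 0⁺.
Rewrite the product as 4·ln^2(x) / x^(-1) and apply L'Hôpital, or use the standard hierarchy x^(-1) ≫ |ln x|^2 as x → 0⁺.
The indeterminate product → 0, so the limit = -4.

Final answer: -4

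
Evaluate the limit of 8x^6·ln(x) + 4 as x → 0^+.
The product is a 0·∞ indeterminate form at x → 0⁺.
Rewrite the product as 8·ln(x) / x^(-6) and apply L'Hôpital, or use the standard hierarchy x^(-6) ≫ |ln x| as x → 0⁺.
The indeterminate product → 0, so the limit = 4.

Final answer: 4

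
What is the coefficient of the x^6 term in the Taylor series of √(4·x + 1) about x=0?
Expand to order 6: √(4·x + 1) = -84·x^6 + 28·x^5 - 10·x^4 + 4·x^3 - 2·x^2 + 2·x + 1 + O(x^7).
The coefficient of x^6 is -84.

Final answer: -84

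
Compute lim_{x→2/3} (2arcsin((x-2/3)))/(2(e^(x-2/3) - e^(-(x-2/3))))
Both numerator and denominator → 0 as x → 2/3; this is a 0/0 indeterminate form.
Expand each to leading order near x = 2/3: numerator ~ 2·(x - 2/3), denominator ~ 4·(x - 2/3).
The limit of the ratio is 1/2.

Final answer: 1/2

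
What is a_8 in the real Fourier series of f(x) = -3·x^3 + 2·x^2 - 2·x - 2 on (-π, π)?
a_8 = (1/π) ∫_{-π}^{π} f(x)·cos(8x) dx.
Evaluate the integral (use parity and integration by parts as needed): a_8 = 1/8.

Final answer: 1/8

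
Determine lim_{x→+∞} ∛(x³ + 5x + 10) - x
This is an ∞ − ∞ indeterminate form.
Multiply by (A² + AB + B²)/(A² + AB + B²) where A = ∛(x³+5x + 10), B = x to use A³ − B³ = (A−B)(A²+AB+B²); the x³ terms cancel, leaving (5x + 10)/(A²+AB+B²) with denominator ~ 3x², so the limit is 0.
Limit = 0.

Final answer: 0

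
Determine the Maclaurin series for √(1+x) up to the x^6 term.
-21·x^6/1024 + 7·x^5/256 - 5·x^4/128 + x^3/16 - x^2/8 + x/2 + 1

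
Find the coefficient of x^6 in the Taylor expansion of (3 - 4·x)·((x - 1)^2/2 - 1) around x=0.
Expand to order 6: (3 - 4·x)·((x - 1)^2/2 - 1) = -2·x^3 + 11·x^2/2 - x - 3/2 + O(x^7).
The coefficient of x^6 is 0.

Final answer: 0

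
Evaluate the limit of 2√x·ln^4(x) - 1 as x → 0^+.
The product is a 0·∞ indeterminate form at x → 0⁺.
Rewrite the product as 2·ln^4(x) / x^(-1/2) and apply L'Hôpital, or use the standard hierarchy x^(-1/2) ≫ |ln x|^4 as x → 0⁺.
The indeterminate product → 0, so the limit = -1.

Final answer: -1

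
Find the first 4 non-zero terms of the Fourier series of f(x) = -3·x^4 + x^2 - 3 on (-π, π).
(-148 + 24·π^2)·cos(x) + (10 - 6·π^2)·cos(2·x) + (-20/9 + 8·π^2/3)·cos(3·x) - 3·π^4/5 - 3 + π^2/3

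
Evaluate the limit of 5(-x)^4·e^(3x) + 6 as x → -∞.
The product is a 0·∞ indeterminate form at x → -∞.
Rewrite the product as 5(-x)^4 / e^(-3x) (an ∞/∞ form) and apply L'Hôpital, or use the standard hierarchy e^(3|x|) ≫ |(-x)^4| as x → -∞.
The indeterminate product → 0, so the limit = 6.

Final answer: 6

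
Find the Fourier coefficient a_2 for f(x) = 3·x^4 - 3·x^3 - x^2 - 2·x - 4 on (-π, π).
a_2 = (1/π) ∫_{-π}^{π} f(x)·cos(2x) dx.
Evaluate the integral (use parity and integration by parts as needed): a_2 = -10 + 6·π^2.

Final answer: -10 + 6·π^2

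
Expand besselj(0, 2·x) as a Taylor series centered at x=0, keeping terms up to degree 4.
x^4/4 - x^2 + 1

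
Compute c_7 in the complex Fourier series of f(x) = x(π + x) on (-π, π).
Compute the real Fourier coefficients first: a_7 = -4/49, b_7 = 2·π/7.
Then c_7 = (a_7 − i·b_7)/2 = -2/49 - i·π/7.

Final answer: -2/49 - i·π/7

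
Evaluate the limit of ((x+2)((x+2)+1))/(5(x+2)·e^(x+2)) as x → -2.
Both numerator and denominator → 0 as x → -2; this is a 0/0 indeterminate form.
Expand each to leading order near x = -2: numerator ~ (x + 2), denominator ~ 5·(x + 2).
The limit of the ratio is 1/5.

Final answer: 1/5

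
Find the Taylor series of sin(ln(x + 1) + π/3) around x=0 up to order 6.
x^6·(1/16 - 19·√(3)/144) + x^5·(-1/24 + √(3)/6) - 5·√(3)·x^4/24 + x^3·(1/12 + √(3)/4) + x^2·(-√(3)/4 - 1/4) + x/2 + √(3)/2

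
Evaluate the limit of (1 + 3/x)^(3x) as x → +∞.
As x → +∞: write (1 + 3/x)^(3x) = ((1 + 3/x)^x)^3 → (e^3)^3 = e^9.
Limit = e^(9).

Final answer: e^(9)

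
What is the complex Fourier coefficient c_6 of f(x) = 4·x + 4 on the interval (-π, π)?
Compute the real Fourier coefficients first: a_6 = 0, b_6 = -4/3.
Then c_6 = (a_6 − i·b_6)/2 = 2·i/3.

Final answer: 2·i/3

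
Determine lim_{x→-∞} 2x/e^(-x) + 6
The quotient is an ∞/∞ indeterminate form as x → -∞.
Compare growth rates of the dominant terms (exponentials ≫ polynomials ≫ logarithms), or apply L'Hôpital's rule; the quotient → 0.
Adding the constant: 0 + 6 = 6. Limit = 6.

Final answer: 6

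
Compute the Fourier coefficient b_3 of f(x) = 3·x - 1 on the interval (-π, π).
b_3 = (1/π) ∫_{-π}^{π} f(x)·sin(3x) dx.
Evaluate the integral (use parity and integration by parts as needed): b_3 = 2.

Final answer: 2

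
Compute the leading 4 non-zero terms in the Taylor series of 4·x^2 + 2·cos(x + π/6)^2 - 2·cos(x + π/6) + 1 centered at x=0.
x^3·(-1/6 + 2·√(3)/3) + x^2·(√(3)/2 + 3) + x·(1 - √(3)) - √(3) + 5/2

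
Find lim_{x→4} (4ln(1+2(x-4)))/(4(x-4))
Both numerator and denominator → 0 as x → 4; this is a 0/0 indeterminate form.
Expand each to leading order near x = 4: numerator ~ 8·(x - 4), denominator ~ 4·(x - 4).
The limit of the ratio is 2.

Final answer: 2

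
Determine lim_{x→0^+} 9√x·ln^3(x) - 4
The product is a 0·∞ indeterminate form at x → 0⁺.
Rewrite the product as 9·ln^3(x) / x^(-1/2) and apply L'Hôpital, or use the standard hierarchy x^(-1/2) ≫ |ln x|^3 as x → 0⁺.
The indeterminate product → 0, so the limit = -4.

Final answer: -4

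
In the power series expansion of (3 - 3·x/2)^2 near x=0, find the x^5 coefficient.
Expand to order 5: (3 - 3·x/2)^2 = 9·x^2/4 - 9·x + 9 + O(x^6).
The coefficient of x^5 is 0.

Final answer: 0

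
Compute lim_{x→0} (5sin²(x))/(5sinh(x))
Both numerator and denominator → 0 as x → 0; this is a 0/0 indeterminate form.
Expand each to leading order near x = 0: numerator ~ 5·x^2, denominator ~ 5·x.
The limit of the ratio is 0.

Final answer: 0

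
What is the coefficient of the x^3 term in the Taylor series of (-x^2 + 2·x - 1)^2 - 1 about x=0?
Expand to order 3: (-x^2 + 2·x - 1)^2 - 1 = -4·x^3 + 6·x^2 - 4·x + O(x^4).
The coefficient of x^3 is -4.

Final answer: -4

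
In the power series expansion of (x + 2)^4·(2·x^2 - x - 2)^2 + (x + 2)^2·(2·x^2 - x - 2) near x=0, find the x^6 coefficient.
Expand to order 6: (x + 2)^4·(2·x^2 - x - 2)^2 + (x + 2)^2·(2·x^2 - x - 2) = 57·x^6 - 20·x^5 - 194·x^4 - 153·x^3 + 114·x^2 + 180·x + 56 + O(x^7).
The coefficient of x^6 is 57.

Final answer: 57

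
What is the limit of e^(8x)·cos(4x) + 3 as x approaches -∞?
Evaluate the dominant behaviour as x → -∞; each term tends to a finite value or vanishes.
Limit = 3.

Final answer: 3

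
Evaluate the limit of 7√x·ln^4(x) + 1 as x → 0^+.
The product is a 0·∞ indeterminate form at x → 0⁺.
Rewrite the product as 7·ln^4(x) / x^(-1/2) and apply L'Hôpital, or use the standard hierarchy x^(-1/2) ≫ |ln x|^4 as x → 0⁺.
The indeterminate product → 0, so the limit = 1.

Final answer: 1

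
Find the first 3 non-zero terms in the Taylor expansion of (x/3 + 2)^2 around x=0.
x^2/9 + 4·x/3 + 4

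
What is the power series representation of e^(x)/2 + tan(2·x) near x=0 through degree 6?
x^6/1440 + 205·x^5/48 + x^4/48 + 11·x^3/4 + x^2/4 + 5·x/2 + 1/2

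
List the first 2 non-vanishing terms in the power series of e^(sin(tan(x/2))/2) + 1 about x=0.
x/4 + 2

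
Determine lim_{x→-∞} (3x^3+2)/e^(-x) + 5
The quotient is an ∞/∞ indeterminate form as x → -∞.
Compare growth rates of the dominant terms (exponentials ≫ polynomials ≫ logarithms), or apply L'Hôpital's rule; the quotient → 0.
Adding the constant: 0 + 5 = 5. Limit = 5.

Final answer: 5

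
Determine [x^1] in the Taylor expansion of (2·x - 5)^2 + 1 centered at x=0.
Expand to order 1: (2·x - 5)^2 + 1 = 26 - 20·x + O(x^2).
The coefficient of x^1 is -20.

Final answer: -20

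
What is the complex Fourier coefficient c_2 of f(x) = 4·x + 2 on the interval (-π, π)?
Compute the real Fourier coefficients first: a_2 = 0, b_2 = -4.
Then c_2 = (a_2 − i·b_2)/2 = 2·i.

Final answer: 2·i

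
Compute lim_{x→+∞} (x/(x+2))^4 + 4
As x → +∞: x/(x+2) = 1/(1 + 2/x) → 1, and the 4th power of a limit-1 base also → 1; with the additive constant, 1 + 4 = 5.
Limit = 5.

Final answer: 5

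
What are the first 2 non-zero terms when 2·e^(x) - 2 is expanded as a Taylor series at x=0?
x^2 + 2·x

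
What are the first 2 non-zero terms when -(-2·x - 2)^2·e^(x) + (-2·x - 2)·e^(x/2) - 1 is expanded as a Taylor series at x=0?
-15·x - 7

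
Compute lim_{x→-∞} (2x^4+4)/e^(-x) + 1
The quotient is an ∞/∞ indeterminate form as x → -∞.
Compare growth rates of the dominant terms (exponentials ≫ polynomials ≫ logarithms), or apply L'Hôpital's rule; the quotient → 0.
Adding the constant: 0 + 1 = 1. Limit = 1.

Final answer: 1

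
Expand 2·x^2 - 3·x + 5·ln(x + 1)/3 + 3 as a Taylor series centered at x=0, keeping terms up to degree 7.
5·x^7/21 - 5·x^6/18 + x^5/3 - 5·x^4/12 + 5·x^3/9 + 7·x^2/6 - 4·x/3 + 3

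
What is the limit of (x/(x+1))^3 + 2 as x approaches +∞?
As x → +∞: x/(x+1) = 1/(1 + 1/x) → 1, and the 3rd power of a limit-1 base also → 1; with the additive constant, 1 + 2 = 3.
Limit = 3.

Final answer: 3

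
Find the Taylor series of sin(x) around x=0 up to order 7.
-x^7/5040 + x^5/120 - x^3/6 + x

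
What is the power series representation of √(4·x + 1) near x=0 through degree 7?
264·x^7 - 84·x^6 + 28·x^5 - 10·x^4 + 4·x^3 - 2·x^2 + 2·x + 1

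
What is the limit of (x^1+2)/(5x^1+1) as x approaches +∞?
This is an ∞/∞ indeterminate form as x → +∞.
Divide numerator and denominator by x and let the lower-order terms vanish; the leading terms give 1/5.
Limit = 1/5.

Final answer: 1/5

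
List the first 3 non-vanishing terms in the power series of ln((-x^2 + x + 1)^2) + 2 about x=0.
-3·x^2 + 2·x + 2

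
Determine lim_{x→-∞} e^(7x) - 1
Evaluate the dominant behaviour as x → -∞; each term tends to a finite value or vanishes.
Limit = -1.

Final answer: -1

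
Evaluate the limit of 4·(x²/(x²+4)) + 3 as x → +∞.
Evaluate the dominant behaviour as x → +∞; each term tends to a finite value or vanishes.
Limit = 7.

Final answer: 7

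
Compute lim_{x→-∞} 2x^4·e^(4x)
This is a 0·∞ indeterminate form at x → -∞.
Rewrite the product as 2x^4 / e^(-4x) (an ∞/∞ form) and apply L'Hôpital, or use the standard hierarchy e^(4|x|) ≫ |x^4| as x → -∞.
The indeterminate product → 0, so the limit = 0.

Final answer: 0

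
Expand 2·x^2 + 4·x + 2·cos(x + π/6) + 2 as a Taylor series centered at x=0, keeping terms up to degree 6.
-√(3)·x^6/720 - x^5/120 + √(3)·x^4/24 + x^3/6 + x^2·(2 - √(3)/2) + 3·x + √(3) + 2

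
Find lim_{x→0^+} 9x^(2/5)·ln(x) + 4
The product is a 0·∞ indeterminate form at x → 0⁺.
Rewrite the product as 9·ln(x) / x^(-2/5) and apply L'Hôpital, or use the standard hierarchy x^(-2/5) ≫ |ln x| as x → 0⁺.
The indeterminate product → 0, so the limit = 4.

Final answer: 4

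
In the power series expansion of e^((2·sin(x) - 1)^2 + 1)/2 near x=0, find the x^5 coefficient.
Expand to order 5: e^((2·sin(x) - 1)^2 + 1)/2 = -699·x^5·e^(2)/20 + 70·x^4·e^(2)/3 - 13·x^3·e^(2) + 6·x^2·e^(2) - 2·x·e^(2) + e^(2)/2 + O(x^6).
The coefficient of x^5 is -699·e^(2)/20.

Final answer: -699·e^(2)/20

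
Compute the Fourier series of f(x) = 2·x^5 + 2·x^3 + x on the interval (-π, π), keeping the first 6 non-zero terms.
(-76·π^2 + 4·π^4 + 458)·sin(x) + (-2·π^4 - 13 + 8·π^2)·sin(2·x) + (-44·π^2/27 + 142/81 + 4·π^4/3)·sin(3·x) + (-π^4 - 19/32 + π^2/4)·sin(4·x) + (226/625 + 4·π^2/25 + 4·π^4/5)·sin(5·x) + (-2·π^4/3 - 8·π^2/27 - 23/81)·sin(6·x)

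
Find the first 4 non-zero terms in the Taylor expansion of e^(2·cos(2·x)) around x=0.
-728·x^6·e^(2)/45 + 28·x^4·e^(2)/3 - 4·x^2·e^(2) + e^(2)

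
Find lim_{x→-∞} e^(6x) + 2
Evaluate the dominant behaviour as x → -∞; each term tends to a finite value or vanishes.
Limit = 2.

Final answer: 2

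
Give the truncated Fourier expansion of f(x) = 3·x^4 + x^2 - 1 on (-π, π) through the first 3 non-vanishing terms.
(140 - 24·π^2)·cos(x) + (-8 + 6·π^2)·cos(2·x) - 1 + π^2/3 + 3·π^4/5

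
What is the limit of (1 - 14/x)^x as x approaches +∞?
As x → +∞: this is the defining limit (1 - 14/x)^x → e^(-14).
Limit = e^(-14).

Final answer: e^(-14)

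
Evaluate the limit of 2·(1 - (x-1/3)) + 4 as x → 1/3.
Direct substitution at x = 1/3 gives 6.

Final answer: 6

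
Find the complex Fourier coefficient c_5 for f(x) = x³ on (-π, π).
Compute the real Fourier coefficients first: a_5 = 0, b_5 = -12/125 + 2·π^2/5.
Then c_5 = (a_5 − i·b_5)/2 = -i·π^2/5 + 6·i/125.

Final answer: -i·π^2/5 + 6·i/125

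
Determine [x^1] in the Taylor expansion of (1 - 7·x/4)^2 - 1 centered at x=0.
Expand to order 1: (1 - 7·x/4)^2 - 1 = -7·x/2 + O(x^2).
The coefficient of x^1 is -7/2.

Final answer: -7/2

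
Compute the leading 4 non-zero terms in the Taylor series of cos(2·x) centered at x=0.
-4·x^6/45 + 2·x^4/3 - 2·x^2 + 1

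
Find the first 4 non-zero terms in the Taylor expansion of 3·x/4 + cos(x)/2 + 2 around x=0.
x^4/48 - x^2/4 + 3·x/4 + 5/2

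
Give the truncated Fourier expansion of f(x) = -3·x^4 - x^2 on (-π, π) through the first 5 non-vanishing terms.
(-140 + 24·π^2)·cos(x) + (8 - 6·π^2)·cos(2·x) + (-4/3 + 8·π^2/3)·cos(3·x) + (5/16 - 3·π^2/2)·cos(4·x) - 3·π^4/5 - π^2/3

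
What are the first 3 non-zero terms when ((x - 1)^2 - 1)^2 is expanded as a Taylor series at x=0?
x^4 - 4·x^3 + 4·x^2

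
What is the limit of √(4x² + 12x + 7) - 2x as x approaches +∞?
As x → +∞: multiply by the conjugate to get (12x+7)/(√(4x²+12x+7)+2x); the denominator ~ 4x, so the limit is 12/4 = 3.
Limit = 3.

Final answer: 3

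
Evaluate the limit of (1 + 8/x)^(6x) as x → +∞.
As x → +∞: write (1 + 8/x)^(6x) = ((1 + 8/x)^x)^6 → (e^8)^6 = e^48.
Limit = e^(48).

Final answer: e^(48)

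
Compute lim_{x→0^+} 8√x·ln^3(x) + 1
The product is a 0·∞ indeterminate form at x → 0⁺.
Rewrite the product as 8·ln^3(x) / x^(-1/2) and apply L'Hôpital, or use the standard hierarchy x^(-1/2) ≫ |ln x|^3 as x → 0⁺.
The indeterminate product → 0, so the limit = 1.

Final answer: 1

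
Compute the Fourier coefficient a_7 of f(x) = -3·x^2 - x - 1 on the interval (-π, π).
a_7 = (1/π) ∫_{-π}^{π} f(x)·cos(7x) dx.
Evaluate the integral (use parity and integration by parts as needed): a_7 = 12/49.

Final answer: 12/49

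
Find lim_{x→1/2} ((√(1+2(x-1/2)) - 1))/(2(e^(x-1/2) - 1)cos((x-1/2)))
Both numerator and denominator → 0 as x → 1/2; this is a 0/0 indeterminate form.
Expand each to leading order near x = 1/2: numerator ~ (x - 1/2), denominator ~ 2·(x - 1/2).
The limit of the ratio is 1/2.

Final answer: 1/2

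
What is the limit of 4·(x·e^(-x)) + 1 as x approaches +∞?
Evaluate the dominant behaviour as x → +∞; each term tends to a finite value or vanishes.
Limit = 1.

Final answer: 1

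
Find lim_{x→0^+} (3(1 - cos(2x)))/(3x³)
Both numerator and denominator → 0 as x → 0^+; this is a 0/0 indeterminate form.
Expand each to leading order near x = 0: numerator ~ 6·x^2, denominator ~ 3·x^3.
The limit of the ratio is ∞.

Final answer: ∞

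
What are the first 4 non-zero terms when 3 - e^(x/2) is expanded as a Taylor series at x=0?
-x^3/48 - x^2/8 - x/2 + 2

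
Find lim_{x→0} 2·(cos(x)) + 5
Direct substitution at x = 0 gives 7.

Final answer: 7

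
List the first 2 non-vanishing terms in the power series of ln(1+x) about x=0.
-x^2/2 + x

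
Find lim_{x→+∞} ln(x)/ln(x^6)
This is an ∞/∞ indeterminate form as x → +∞.
Write ln(x^6) = 6·ln(x), reducing the quotient to 1/6.
Limit = 1/6.

Final answer: 1/6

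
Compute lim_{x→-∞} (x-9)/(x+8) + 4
Evaluate the dominant behaviour as x → -∞; each term tends to a finite value or vanishes.
Limit = 5.

Final answer: 5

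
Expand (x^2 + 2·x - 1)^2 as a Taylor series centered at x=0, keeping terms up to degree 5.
x^4 + 4·x^3 + 2·x^2 - 4·x + 1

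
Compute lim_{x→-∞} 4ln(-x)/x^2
This is an ∞/∞ indeterminate form as x → -∞.
Compare growth rates of the dominant terms (exponentials ≫ polynomials ≫ logarithms), or apply L'Hôpital's rule; the quotient → 0.
Limit = 0.

Final answer: 0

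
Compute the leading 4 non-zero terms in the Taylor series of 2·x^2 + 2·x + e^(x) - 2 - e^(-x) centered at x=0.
x^3/3 + 2·x^2 + 4·x - 2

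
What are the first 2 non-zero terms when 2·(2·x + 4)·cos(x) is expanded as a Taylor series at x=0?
4·x + 8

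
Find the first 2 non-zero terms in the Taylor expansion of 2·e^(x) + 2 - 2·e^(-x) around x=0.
4·x + 2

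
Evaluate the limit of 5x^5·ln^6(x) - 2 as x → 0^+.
The product is a 0·∞ indeterminate form at x → 0⁺.
Rewrite the product as 5·ln^6(x) / x^(-5) and apply L'Hôpital, or use the standard hierarchy x^(-5) ≫ |ln x|^6 as x → 0⁺.
The indeterminate product → 0, so the limit = -2.

Final answer: -2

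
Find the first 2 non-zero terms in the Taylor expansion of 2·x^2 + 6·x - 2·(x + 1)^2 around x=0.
2·x - 2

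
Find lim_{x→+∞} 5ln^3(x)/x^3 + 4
The quotient is an ∞/∞ indeterminate form as x → +∞.
The polynomial denominator x^3 dominates the logarithmic numerator (any positive power of x ≫ ln^3(x) as x → ∞), so the quotient → 0.
Adding the constant: 0 + 4 = 4. Limit = 4.

Final answer: 4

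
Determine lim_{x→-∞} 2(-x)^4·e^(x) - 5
The product is a 0·∞ indeterminate form at x → -∞.
Rewrite the product as 2(-x)^4 / e^(-x) (an ∞/∞ form) and apply L'Hôpital, or use the standard hierarchy e^(|x|) ≫ |(-x)^4| as x → -∞.
The indeterminate product → 0, so the limit = -5.

Final answer: -5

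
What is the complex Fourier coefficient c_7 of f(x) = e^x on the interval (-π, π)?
Compute the real Fourier coefficients first: a_7 = (1 - e^(2·π))·e^(-π)/(50·π), b_7 = (-7 + 7·e^(2·π))·e^(-π)/(50·π).
Then c_7 = (a_7 − i·b_7)/2 = -e^(π)/(100·π) + e^(-π)/(100·π) - 7·i·e^(π)/(100·π) + 7·i·e^(-π)/(100·π).

Final answer: -e^(π)/(100·π) + e^(-π)/(100·π) - 7·i·e^(π)/(100·π) + 7·i·e^(-π)/(100·π)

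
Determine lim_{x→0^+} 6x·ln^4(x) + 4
The product is a 0·∞ indeterminate form at x → 0⁺.
Rewrite the product as 6·ln^4(x) / x^(-1) and apply L'Hôpital, or use the standard hierarchy x^(-1) ≫ |ln x|^4 as x → 0⁺.
The indeterminate product → 0, so the limit = 4.

Final answer: 4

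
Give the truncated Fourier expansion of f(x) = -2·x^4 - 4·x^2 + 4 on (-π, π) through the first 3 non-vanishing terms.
(-80 + 16·π^2)·cos(x) + (2 - 4·π^2)·cos(2·x) - 2·π^4/5 - 4·π^2/3 + 4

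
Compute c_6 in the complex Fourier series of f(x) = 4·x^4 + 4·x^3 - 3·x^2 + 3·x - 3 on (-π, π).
Compute the real Fourier coefficients first: a_6 = -13/27 + 8·π^2/9, b_6 = -4·π^2/3 - 7/9.
Then c_6 = (a_6 − i·b_6)/2 = -13/54 + 4·π^2/9 + 7·i/18 + 2·i·π^2/3.

Final answer: -13/54 + 4·π^2/9 + 7·i/18 + 2·i·π^2/3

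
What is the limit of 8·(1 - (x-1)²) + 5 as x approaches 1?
Direct substitution at x = 1 gives 13.

Final answer: 13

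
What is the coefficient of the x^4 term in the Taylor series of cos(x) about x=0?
Expand to order 4: cos(x) = x^4/24 - x^2/2 + 1 + O(x^5).
The coefficient of x^4 is 1/24.

Final answer: 1/24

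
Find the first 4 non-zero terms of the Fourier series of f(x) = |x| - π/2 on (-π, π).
-4·cos(x)/π - 4·cos(3·x)/(9·π) - 4·cos(5·x)/(25·π) - 4·cos(7·x)/(49·π)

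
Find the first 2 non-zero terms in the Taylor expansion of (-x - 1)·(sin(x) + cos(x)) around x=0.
-2·x - 1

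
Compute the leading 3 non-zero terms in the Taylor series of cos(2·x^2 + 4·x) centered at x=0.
-8·x^3 - 8·x^2 + 1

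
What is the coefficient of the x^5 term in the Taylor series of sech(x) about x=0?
Expand to order 5: sech(x) = 5·x^4/24 - x^2/2 + 1 + O(x^6).
The coefficient of x^5 is 0.

Final answer: 0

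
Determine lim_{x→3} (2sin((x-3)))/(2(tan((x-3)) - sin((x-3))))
Both numerator and denominator → 0 as x → 3; this is a 0/0 indeterminate form.
Expand each to leading order near x = 3: numerator ~ 2·(x - 3), denominator ~ (x - 3)^3.
The limit of the ratio is ∞.

Final answer: ∞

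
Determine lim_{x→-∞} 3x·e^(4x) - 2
The product is a 0·∞ indeterminate form at x → -∞.
Rewrite the product as 3x / e^(-4x) (an ∞/∞ form) and apply L'Hôpital, or use the standard hierarchy e^(4|x|) ≫ |x| as x → -∞.
The indeterminate product → 0, so the limit = -2.

Final answer: -2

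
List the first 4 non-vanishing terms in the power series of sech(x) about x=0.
-61·x^6/720 + 5·x^4/24 - x^2/2 + 1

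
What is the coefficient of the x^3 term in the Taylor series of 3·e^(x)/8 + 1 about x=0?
Expand to order 3: 3·e^(x)/8 + 1 = x^3/16 + 3·x^2/16 + 3·x/8 + 11/8 + O(x^4).
The coefficient of x^3 is 1/16.

Final answer: 1/16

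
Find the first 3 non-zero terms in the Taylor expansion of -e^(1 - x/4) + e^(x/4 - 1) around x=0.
x^2·(-e/32 + e^(-1)/32) + x·(e^(-1)/4 + e/4) - e + e^(-1)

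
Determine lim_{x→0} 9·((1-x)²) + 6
Direct substitution at x = 0 gives 15.

Final answer: 15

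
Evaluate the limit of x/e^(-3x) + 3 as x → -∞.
The quotient is an ∞/∞ indeterminate form as x → -∞.
Compare growth rates of the dominant terms (exponentials ≫ polynomials ≫ logarithms), or apply L'Hôpital's rule; the quotient → 0.
Adding the constant: 0 + 3 = 3. Limit = 3.

Final answer: 3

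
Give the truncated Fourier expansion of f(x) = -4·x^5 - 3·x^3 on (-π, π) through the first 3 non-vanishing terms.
(-924 - 8·π^4 + 154·π^2)·sin(x) + (-17·π^2 + 51/2 + 4·π^4)·sin(2·x) + (-8·π^4/3 - 212/81 + 106·π^2/27)·sin(3·x)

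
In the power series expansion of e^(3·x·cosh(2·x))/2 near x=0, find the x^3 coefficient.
Expand to order 3: e^(3·x·cosh(2·x))/2 = 21·x^3/4 + 9·x^2/4 + 3·x/2 + 1/2 + O(x^4).
The coefficient of x^3 is 21/4.

Final answer: 21/4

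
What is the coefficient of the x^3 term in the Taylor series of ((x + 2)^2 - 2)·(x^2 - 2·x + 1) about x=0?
Expand to order 3: ((x + 2)^2 - 2)·(x^2 - 2·x + 1) = 2·x^3 - 5·x^2 + 2 + O(x^4).
The coefficient of x^3 is 2.

Final answer: 2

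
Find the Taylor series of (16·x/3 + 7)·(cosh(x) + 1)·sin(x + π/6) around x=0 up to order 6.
x^6·(-√(3)/15 - 7/1440) + x^5·(-1/3 - 7·√(3)/80) + x^4·(-7/16 + 4·√(3)/9) + x^3·(-4/3 + 7·√(3)/12) + x^2·(-7/4 + 16·√(3)/3) + x·(16/3 + 7·√(3)) + 7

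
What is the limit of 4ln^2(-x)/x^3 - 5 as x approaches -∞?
The quotient is an ∞/∞ indeterminate form as x → -∞.
Compare growth rates of the dominant terms (exponentials ≫ polynomials ≫ logarithms), or apply L'Hôpital's rule; the quotient → 0.
Adding the constant: 0 - 5 = -5. Limit = -5.

Final answer: -5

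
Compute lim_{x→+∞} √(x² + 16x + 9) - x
This is an ∞ − ∞ indeterminate form.
Multiply and divide by the conjugate √(x²+16x + 9) + x; the x² terms cancel, leaving (16x + 9)/(√(x²+16x + 9)+x) → 16/2 = 8.
Limit = 8.

Final answer: 8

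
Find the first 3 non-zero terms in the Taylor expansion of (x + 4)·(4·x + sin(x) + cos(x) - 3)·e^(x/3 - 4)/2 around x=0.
77·x^2·e^(-4)/18 + 23·x·e^(-4)/3 - 4·e^(-4)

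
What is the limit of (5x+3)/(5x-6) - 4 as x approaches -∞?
Evaluate the dominant behaviour as x → -∞; each term tends to a finite value or vanishes.
Limit = -3.

Final answer: -3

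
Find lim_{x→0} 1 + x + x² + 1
Direct substitution at x = 0 gives 2.

Final answer: 2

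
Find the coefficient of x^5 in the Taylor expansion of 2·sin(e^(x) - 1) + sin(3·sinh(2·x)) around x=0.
Expand to order 5: 2·sin(e^(x) - 1) + sin(3·sinh(2·x)) = -407·x^5/60 - 5·x^4/12 - 32·x^3 + x^2 + 8·x + O(x^6).
The coefficient of x^5 is -407/60.

Final answer: -407/60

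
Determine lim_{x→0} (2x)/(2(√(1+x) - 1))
Both numerator and denominator → 0 as x → 0; this is a 0/0 indeterminate form.
Expand each to leading order near x = 0: numerator ~ 2·x, denominator ~ x.
The limit of the ratio is 2.

Final answer: 2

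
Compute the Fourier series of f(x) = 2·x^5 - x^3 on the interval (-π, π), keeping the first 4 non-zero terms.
(-82·π^2 + 4·π^4 + 492)·sin(x) + (-2·π^4 - 33/2 + 11·π^2)·sin(2·x) + (-98·π^2/27 + 196/81 + 4·π^4/3)·sin(3·x) + (-π^4 - 21/32 + 7·π^2/4)·sin(4·x)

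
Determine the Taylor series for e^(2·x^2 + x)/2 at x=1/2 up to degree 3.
e/2 + 3·e·(x - 1/2)/2 + 13·e·(x - 1/2)^2/4 + 21·e·(x - 1/2)^3/4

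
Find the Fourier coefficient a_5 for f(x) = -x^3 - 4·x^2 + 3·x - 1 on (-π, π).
a_5 = (1/π) ∫_{-π}^{π} f(x)·cos(5x) dx.
Evaluate the integral (use parity and integration by parts as needed): a_5 = 16/25.

Final answer: 16/25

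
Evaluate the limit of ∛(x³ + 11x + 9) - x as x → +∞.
This is an ∞ − ∞ indeterminate form.
Multiply by (A² + AB + B²)/(A² + AB + B²) where A = ∛(x³+11x + 9), B = x to use A³ − B³ = (A−B)(A²+AB+B²); the x³ terms cancel, leaving (11x + 9)/(A²+AB+B²) with denominator ~ 3x², so the limit is 0.
Limit = 0.

Final answer: 0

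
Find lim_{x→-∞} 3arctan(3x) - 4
Evaluate the dominant behaviour as x → -∞; each term tends to a finite value or vanishes.
Limit = -3·π/2 - 4.

Final answer: -3·π/2 - 4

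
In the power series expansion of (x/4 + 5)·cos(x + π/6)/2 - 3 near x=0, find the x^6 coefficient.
Expand to order 6: (x/4 + 5)·cos(x + π/6)/2 - 3 = x^6·(-√(3)/576 - 1/1920) + x^5·(-1/96 + √(3)/384) + x^4·(1/96 + 5·√(3)/96) + x^3·(5/24 - √(3)/32) + x^2·(-5·√(3)/8 - 1/16) + x·(-5/4 + √(3)/16) - 3 + 5·√(3)/4 + O(x^7).
The coefficient of x^6 is -√(3)/576 - 1/1920.

Final answer: -√(3)/576 - 1/1920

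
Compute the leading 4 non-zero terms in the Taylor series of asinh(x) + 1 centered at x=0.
3·x^5/40 - x^3/6 + x + 1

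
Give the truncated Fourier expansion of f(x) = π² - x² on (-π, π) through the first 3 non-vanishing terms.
4·cos(x) - cos(2·x) + 2·π^2/3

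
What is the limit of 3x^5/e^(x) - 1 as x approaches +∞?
The quotient is an ∞/∞ indeterminate form as x → +∞.
The exponential denominator e^(x) dominates the polynomial numerator (e^x ≫ x^5 as x → ∞), so the quotient → 0.
Adding the constant: 0 - 1 = -1. Limit = -1.

Final answer: -1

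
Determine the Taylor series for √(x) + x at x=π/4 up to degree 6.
π/4 + √(π)/2 + (1 + √(π))·(x - π/4)/√(π) - (x - π/4)^2/π^(3/2) + 2·(x - π/4)^3/π^(5/2) - 5·(x - π/4)^4/π^(7/2) + 14·(x - π/4)^5/π^(9/2) - 42·(x - π/4)^6/π^(11/2)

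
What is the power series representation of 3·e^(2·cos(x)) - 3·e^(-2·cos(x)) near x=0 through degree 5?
x^4·(-5·e^(-2)/4 + 7·e^(2)/4) + x^2·(-3·e^(2) - 3·e^(-2)) - 3·e^(-2) + 3·e^(2)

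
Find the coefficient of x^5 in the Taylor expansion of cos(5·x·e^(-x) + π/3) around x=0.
Expand to order 5: cos(5·x·e^(-x) + π/3) = x^5·(-175/4 + 135·√(3)/4) + x^4·(25/48 - 185·√(3)/6) + x^3·(25/2 + 55·√(3)/6) + x^2·(-25/4 + 5·√(3)/2) - 5·√(3)·x/2 + 1/2 + O(x^6).
The coefficient of x^5 is -175/4 + 135·√(3)/4.

Final answer: -175/4 + 135·√(3)/4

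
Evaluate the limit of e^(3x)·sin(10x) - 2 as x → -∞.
Evaluate the dominant behaviour as x → -∞; each term tends to a finite value or vanishes.
Limit = -2.

Final answer: -2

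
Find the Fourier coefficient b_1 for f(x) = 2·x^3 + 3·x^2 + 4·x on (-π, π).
b_1 = (1/π) ∫_{-π}^{π} f(x)·sin(1x) dx.
Evaluate the integral (use parity and integration by parts as needed): b_1 = -16 + 4·π^2.

Final answer: -16 + 4·π^2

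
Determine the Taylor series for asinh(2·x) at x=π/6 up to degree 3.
asinh(π/3) + 6·(x - π/6)/√(9 + π^2) - 18·π·(x - π/6)^2/(9·√(9 + π^2) + π^2·√(9 + π^2)) + (-324·√(9 + π^2) + 72·π^2·√(9 + π^2))·(x - π/6)^3/(729 + π^6 + 243·π^2 + 27·π^4)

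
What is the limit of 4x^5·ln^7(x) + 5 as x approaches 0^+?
The product is a 0·∞ indeterminate form at x → 0⁺.
Rewrite the product as 4·ln^7(x) / x^(-5) and apply L'Hôpital, or use the standard hierarchy x^(-5) ≫ |ln x|^7 as x → 0⁺.
The indeterminate product → 0, so the limit = 5.

Final answer: 5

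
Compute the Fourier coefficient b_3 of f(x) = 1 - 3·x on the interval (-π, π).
b_3 = (1/π) ∫_{-π}^{π} f(x)·sin(3x) dx.
Evaluate the integral (use parity and integration by parts as needed): b_3 = -2.

Final answer: -2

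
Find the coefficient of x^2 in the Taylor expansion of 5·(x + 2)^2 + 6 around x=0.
Expand to order 2: 5·(x + 2)^2 + 6 = 5·x^2 + 20·x + 26 + O(x^3).
The coefficient of x^2 is 5.

Final answer: 5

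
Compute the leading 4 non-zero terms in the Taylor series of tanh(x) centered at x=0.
-17·x^7/315 + 2·x^5/15 - x^3/3 + x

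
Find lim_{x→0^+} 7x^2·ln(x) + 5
The product is a 0·∞ indeterminate form at x → 0⁺.
Rewrite the product as 7·ln(x) / x^(-2) and apply L'Hôpital, or use the standard hierarchy x^(-2) ≫ |ln x| as x → 0⁺.
The indeterminate product → 0, so the limit = 5.

Final answer: 5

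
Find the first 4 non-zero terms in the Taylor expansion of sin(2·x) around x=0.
-8·x^7/315 + 4·x^5/15 - 4·x^3/3 + 2·x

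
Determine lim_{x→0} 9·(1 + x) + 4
Direct substitution at x = 0 gives 13.

Final answer: 13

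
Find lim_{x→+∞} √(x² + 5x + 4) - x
This is an ∞ − ∞ indeterminate form.
Multiply and divide by the conjugate √(x²+5x + 4) + x; the x² terms cancel, leaving (5x + 4)/(√(x²+5x + 4)+x) → 5/2.
Limit = 5/2.

Final answer: 5/2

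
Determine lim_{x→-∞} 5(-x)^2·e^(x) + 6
The product is a 0·∞ indeterminate form at x → -∞.
Rewrite the product as 5(-x)^2 / e^(-x) (an ∞/∞ form) and apply L'Hôpital, or use the standard hierarchy e^(|x|) ≫ |(-x)^2| as x → -∞.
The indeterminate product → 0, so the limit = 6.

Final answer: 6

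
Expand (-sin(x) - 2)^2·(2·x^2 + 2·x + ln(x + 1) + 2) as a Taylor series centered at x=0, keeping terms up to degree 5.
-9·x^5/5 - 5·x^4/6 + 9·x^3 + 20·x^2 + 20·x + 8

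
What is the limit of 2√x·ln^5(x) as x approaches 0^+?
This is a 0·∞ indeterminate form at x → 0⁺.
Rewrite the product as 2·ln^5(x) / x^(-1/2) and apply L'Hôpital, or use the standard hierarchy x^(-1/2) ≫ |ln x|^5 as x → 0⁺.
The indeterminate product → 0, so the limit = 0.

Final answer: 0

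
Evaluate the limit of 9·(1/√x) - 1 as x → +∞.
Evaluate the dominant behaviour as x → +∞; each term tends to a finite value or vanishes.
Limit = -1.

Final answer: -1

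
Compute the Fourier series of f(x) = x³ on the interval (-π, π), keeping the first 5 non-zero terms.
(-12 + 2·π^2)·sin(x) + (3/2 - π^2)·sin(2·x) + (-4/9 + 2·π^2/3)·sin(3·x) + (3/16 - π^2/2)·sin(4·x) + (-12/125 + 2·π^2/5)·sin(5·x)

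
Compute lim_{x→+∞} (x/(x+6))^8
As x → +∞: x/(x+6) = 1/(1 + 6/x) → 1, and the 8th power of a limit-1 base also → 1.
Limit = 1.

Final answer: 1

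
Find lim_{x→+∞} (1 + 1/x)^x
As x → +∞: this is the defining limit (1 + 1/x)^x → e^1.
Limit = e.

Final answer: e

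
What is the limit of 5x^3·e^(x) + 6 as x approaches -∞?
The product is a 0·∞ indeterminate form at x → -∞.
Rewrite the product as 5x^3 / e^(-x) (an ∞/∞ form) and apply L'Hôpital, or use the standard hierarchy e^(|x|) ≫ |x^3| as x → -∞.
The indeterminate product → 0, so the limit = 6.

Final answer: 6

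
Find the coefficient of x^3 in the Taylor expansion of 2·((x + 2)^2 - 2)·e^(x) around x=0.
Expand to order 3: 2·((x + 2)^2 - 2)·e^(x) = 20·x^3/3 + 12·x^2 + 12·x + 4 + O(x^4).
The coefficient of x^3 is 20/3.

Final answer: 20/3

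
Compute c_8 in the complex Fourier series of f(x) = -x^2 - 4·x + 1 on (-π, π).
Compute the real Fourier coefficients first: a_8 = -1/16, b_8 = 1.
Then c_8 = (a_8 − i·b_8)/2 = -1/32 - i/2.

Final answer: -1/32 - i/2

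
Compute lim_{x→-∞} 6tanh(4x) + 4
Evaluate the dominant behaviour as x → -∞; each term tends to a finite value or vanishes.
Limit = -2.

Final answer: -2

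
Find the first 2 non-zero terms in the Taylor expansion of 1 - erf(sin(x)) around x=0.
-2·x/√(π) + 1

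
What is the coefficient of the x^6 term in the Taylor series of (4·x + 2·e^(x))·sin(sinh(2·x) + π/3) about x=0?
Expand to order 6: (4·x + 2·e^(x))·sin(sinh(2·x) + π/3) = x^6·(-383/60 - 587·√(3)/720) + x^5·(-253·√(3)/40 - 41/20) + x^4·(1/3 - 71·√(3)/24) + x^3·(1 - 35·√(3)/6) + x^2·(6 - 3·√(3)/2) + x·(2 + 3·√(3)) + √(3) + O(x^7).
The coefficient of x^6 is -383/60 - 587·√(3)/720.

Final answer: -383/60 - 587·√(3)/720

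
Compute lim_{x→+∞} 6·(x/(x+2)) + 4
Evaluate the dominant behaviour as x → +∞; each term tends to a finite value or vanishes.
Limit = 10.

Final answer: 10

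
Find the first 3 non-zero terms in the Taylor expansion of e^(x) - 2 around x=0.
x^2/2 + x - 1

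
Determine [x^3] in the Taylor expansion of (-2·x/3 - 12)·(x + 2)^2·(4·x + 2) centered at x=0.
Expand to order 3: (-2·x/3 - 12)·(x + 2)^2·(4·x + 2) = -60·x^3 - 232·x^2 - 880·x/3 - 96 + O(x^4).
The coefficient of x^3 is -60.

Final answer: -60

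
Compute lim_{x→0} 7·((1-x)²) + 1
Direct substitution at x = 0 gives 8.

Final answer: 8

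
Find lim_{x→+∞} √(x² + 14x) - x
As x → +∞: multiply by the conjugate to get (14x)/(√(x²+14x)+x); the denominator ~ 2x, so the limit is 14/2 = 7.
Limit = 7.

Final answer: 7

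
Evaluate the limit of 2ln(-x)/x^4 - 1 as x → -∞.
The quotient is an ∞/∞ indeterminate form as x → -∞.
Compare growth rates of the dominant terms (exponentials ≫ polynomials ≫ logarithms), or apply L'Hôpital's rule; the quotient → 0.
Adding the constant: 0 - 1 = -1. Limit = -1.

Final answer: -1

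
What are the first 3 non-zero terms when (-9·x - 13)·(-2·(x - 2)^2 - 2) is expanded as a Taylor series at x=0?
-46·x^2 - 14·x + 130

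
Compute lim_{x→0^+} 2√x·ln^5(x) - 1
The product is a 0·∞ indeterminate form at x → 0⁺.
Rewrite the product as 2·ln^5(x) / x^(-1/2) and apply L'Hôpital, or use the standard hierarchy x^(-1/2) ≫ |ln x|^5 as x → 0⁺.
The indeterminate product → 0, so the limit = -1.

Final answer: -1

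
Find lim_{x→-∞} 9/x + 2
Evaluate the dominant behaviour as x → -∞; each term tends to a finite value or vanishes.
Limit = 2.

Final answer: 2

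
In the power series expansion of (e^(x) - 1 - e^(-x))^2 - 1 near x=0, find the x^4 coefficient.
Expand to order 4: (e^(x) - 1 - e^(-x))^2 - 1 = 4·x^4/3 - 2·x^3/3 + 4·x^2 - 4·x + O(x^5).
The coefficient of x^4 is 4/3.

Final answer: 4/3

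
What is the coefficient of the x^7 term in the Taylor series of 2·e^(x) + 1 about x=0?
Expand to order 7: 2·e^(x) + 1 = x^7/2520 + x^6/360 + x^5/60 + x^4/12 + x^3/3 + x^2 + 2·x + 3 + O(x^8).
The coefficient of x^7 is 1/2520.

Final answer: 1/2520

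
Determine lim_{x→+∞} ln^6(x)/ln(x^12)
This is an ∞/∞ indeterminate form as x → +∞.
Write ln(x^12) = 12·ln(x), reducing the quotient to ln^5(x)/12 → ∞.
Limit = ∞.

Final answer: ∞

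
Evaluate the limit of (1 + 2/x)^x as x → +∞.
As x → +∞: this is the defining limit (1 + 2/x)^x → e^2.
Limit = e^(2).

Final answer: e^(2)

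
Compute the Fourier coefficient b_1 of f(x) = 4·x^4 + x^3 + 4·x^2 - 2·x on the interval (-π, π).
b_1 = (1/π) ∫_{-π}^{π} f(x)·sin(1x) dx.
Evaluate the integral (use parity and integration by parts as needed): b_1 = -16 + 2·π^2.

Final answer: -16 + 2·π^2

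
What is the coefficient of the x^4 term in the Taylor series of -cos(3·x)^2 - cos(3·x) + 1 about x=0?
Expand to order 4: -cos(3·x)^2 - cos(3·x) + 1 = -243·x^4/8 + 27·x^2/2 - 1 + O(x^5).
The coefficient of x^4 is -243/8.

Final answer: -243/8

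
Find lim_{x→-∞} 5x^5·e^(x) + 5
The product is a 0·∞ indeterminate form at x → -∞.
Rewrite the product as 5x^5 / e^(-x) (an ∞/∞ form) and apply L'Hôpital, or use the standard hierarchy e^(|x|) ≫ |x^5| as x → -∞.
The indeterminate product → 0, so the limit = 5.

Final answer: 5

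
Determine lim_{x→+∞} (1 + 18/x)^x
As x → +∞: this is the defining limit (1 + 18/x)^x → e^18.
Limit = e^(18).

Final answer: e^(18)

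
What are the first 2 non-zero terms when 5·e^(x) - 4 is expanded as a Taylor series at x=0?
5·x + 1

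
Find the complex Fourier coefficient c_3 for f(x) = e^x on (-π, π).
Compute the real Fourier coefficients first: a_3 = (1 - e^(2·π))·e^(-π)/(10·π), b_3 = (-3 + 3·e^(2·π))·e^(-π)/(10·π).
Then c_3 = (a_3 − i·b_3)/2 = -e^(π)/(20·π) + e^(-π)/(20·π) - 3·i·e^(π)/(20·π) + 3·i·e^(-π)/(20·π).

Final answer: -e^(π)/(20·π) + e^(-π)/(20·π) - 3·i·e^(π)/(20·π) + 3·i·e^(-π)/(20·π)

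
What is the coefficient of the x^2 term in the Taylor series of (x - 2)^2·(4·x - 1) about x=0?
Expand to order 2: (x - 2)^2·(4·x - 1) = -17·x^2 + 20·x - 4 + O(x^3).
The coefficient of x^2 is -17.

Final answer: -17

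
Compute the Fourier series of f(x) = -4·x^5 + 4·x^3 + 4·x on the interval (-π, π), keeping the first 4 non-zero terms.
(-1000 - 8·π^4 + 168·π^2)·sin(x) + (-24·π^2 + 32 + 4·π^4)·sin(2·x) + (-8·π^4/3 - 248/81 + 232·π^2/27)·sin(3·x) + (-9·π^2/2 - 5/16 + 2·π^4)·sin(4·x)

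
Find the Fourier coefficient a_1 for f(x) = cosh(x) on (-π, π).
a_1 = (1/π) ∫_{-π}^{π} f(x)·cos(1x) dx.
Evaluate the integral (use parity and integration by parts as needed): a_1 = -sinh(π)/π.

Final answer: -sinh(π)/π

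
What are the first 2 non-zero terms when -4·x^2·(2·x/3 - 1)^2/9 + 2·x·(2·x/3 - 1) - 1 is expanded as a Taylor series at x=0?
-2·x - 1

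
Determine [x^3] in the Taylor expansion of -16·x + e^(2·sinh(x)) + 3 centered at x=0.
Expand to order 3: -16·x + e^(2·sinh(x)) + 3 = 5·x^3/3 + 2·x^2 - 14·x + 4 + O(x^4).
The coefficient of x^3 is 5/3.

Final answer: 5/3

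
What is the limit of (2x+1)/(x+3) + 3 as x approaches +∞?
Evaluate the dominant behaviour as x → +∞; each term tends to a finite value or vanishes.
Limit = 5.

Final answer: 5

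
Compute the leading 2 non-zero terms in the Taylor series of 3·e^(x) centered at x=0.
3·x + 3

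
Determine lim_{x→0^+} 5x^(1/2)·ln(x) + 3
The product is a 0·∞ indeterminate form at x → 0⁺.
Rewrite the product as 5·ln(x) / x^(-1/2) and apply L'Hôpital, or use the standard hierarchy x^(-1/2) ≫ |ln x| as x → 0⁺.
The indeterminate product → 0, so the limit = 3.

Final answer: 3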